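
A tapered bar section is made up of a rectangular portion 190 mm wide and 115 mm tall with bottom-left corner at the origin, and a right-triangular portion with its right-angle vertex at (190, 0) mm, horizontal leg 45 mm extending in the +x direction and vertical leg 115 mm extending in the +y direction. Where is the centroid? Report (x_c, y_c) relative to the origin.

Part | A | x̄ᵢ | ȳᵢ | A·x̄ᵢ | A·ȳᵢ
rectangular portion | 21850.00 | 95.00 | 57.50 | 2075750.00 | 1256375.00
triangular portion | 2587.50 | 205.00 | 38.33 | 530437.50 | 99187.50
Σ | 24437.50 |  |  | 2606187.50 | 1355562.50
x_c = 2606187.50 / 24437.50 = 106.65 mm
y_c = 1355562.50 / 24437.50 = 55.47 mm

x_c = 106.65 mm, y_c = 55.47 mm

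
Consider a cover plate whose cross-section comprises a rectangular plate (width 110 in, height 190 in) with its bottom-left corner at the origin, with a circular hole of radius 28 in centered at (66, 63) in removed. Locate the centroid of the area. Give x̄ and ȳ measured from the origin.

plate: A = 110 × 190 = 20900.00, centroid at (55.00, 95.00).
hole: A = −π·28² = -2463.01, centroid at (66.00, 63.00).
ΣA = 18436.99 in², ΣAx̄ = 986941.43 in³, ΣAȳ = 1830330.46 in³.
x̄ = 986941.43/18436.99 = 53.53 in; ȳ = 1830330.46/18436.99 = 99.27 in.

x̄ = 53.53 in, ȳ = 99.27 in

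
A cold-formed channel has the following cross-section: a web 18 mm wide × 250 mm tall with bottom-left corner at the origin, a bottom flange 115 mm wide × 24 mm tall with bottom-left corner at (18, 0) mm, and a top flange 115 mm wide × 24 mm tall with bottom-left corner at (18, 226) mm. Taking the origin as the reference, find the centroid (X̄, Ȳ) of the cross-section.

web: A = 18 × 250 = 4500.00, centroid at (9.00, 125.00).
bottom flange: A = 115 × 24 = 2760.00, centroid at (75.50, 12.00).
top flange: A = 115 × 24 = 2760.00, centroid at (75.50, 238.00).
ΣA = 10020.00 mm²
ΣAX̄ = (4500.00)(9.00) + (2760.00)(75.50) + (2760.00)(75.50) = 457260.00 mm³
ΣAȲ = (4500.00)(125.00) + (2760.00)(12.00) + (2760.00)(238.00) = 1252500.00 mm³
X̄ = 457260.00 / 10020.00 = 45.63 mm
Ȳ = 1252500.00 / 10020.00 = 125.00 mm

X̄ = 45.63 mm, Ȳ = 125.00 mm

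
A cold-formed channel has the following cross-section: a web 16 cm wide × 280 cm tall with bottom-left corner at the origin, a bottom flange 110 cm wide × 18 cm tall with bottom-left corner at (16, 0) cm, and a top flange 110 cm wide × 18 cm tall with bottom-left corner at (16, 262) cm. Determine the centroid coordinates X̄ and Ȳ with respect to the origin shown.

X̄ = 37.56 cm, Ȳ = 140.00 cm

web: A = 16 × 280 = 4480.00, centroid at (8.00, 140.00).
bottom flange: A = 110 × 18 = 1980.00, centroid at (71.00, 9.00).
top flange: A = 110 × 18 = 1980.00, centroid at (71.00, 271.00).
ΣA = 8440.00 cm², ΣAX̄ = 317000.00 cm³, ΣAȲ = 1181600.00 cm³.
X̄ = 317000.00/8440.00 = 37.56 cm; Ȳ = 1181600.00/8440.00 = 140.00 cm.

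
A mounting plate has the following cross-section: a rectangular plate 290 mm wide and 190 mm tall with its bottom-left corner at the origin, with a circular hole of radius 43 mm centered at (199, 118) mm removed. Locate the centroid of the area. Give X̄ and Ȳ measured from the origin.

plate: A = 290 × 190 = 55100.00, centroid at (145.00, 95.00).
hole: A = −π·43² = -5808.80, centroid at (199.00, 118.00).
ΣA = 49291.20 mm²
ΣAX̄ = (55100.00)(145.00) + (-5808.80)(199.00) = 6833547.84 mm³
ΣAȲ = (55100.00)(95.00) + (-5808.80)(118.00) = 4549061.03 mm³
X̄ = 6833547.84 / 49291.20 = 138.64 mm
Ȳ = 4549061.03 / 49291.20 = 92.29 mm

X̄ = 138.64 mm, Ȳ = 92.29 mm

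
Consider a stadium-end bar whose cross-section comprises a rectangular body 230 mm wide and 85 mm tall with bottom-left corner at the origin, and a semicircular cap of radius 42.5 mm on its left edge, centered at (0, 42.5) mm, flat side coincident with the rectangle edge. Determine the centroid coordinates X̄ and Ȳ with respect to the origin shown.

X̄ = 98.14 mm, Ȳ = 42.50 mm

Part | A | x̄ᵢ | ȳᵢ | A·x̄ᵢ | A·ȳᵢ
rectangular body | 19550.00 | 115.00 | 42.50 | 2248250.00 | 830875.00
semicircular end | 2837.25 | -18.04 | 42.50 | -51177.08 | 120583.16
Σ | 22387.25 |  |  | 2197072.92 | 951458.16
X̄ = 2197072.92 / 22387.25 = 98.14 mm
Ȳ = 951458.16 / 22387.25 = 42.50 mm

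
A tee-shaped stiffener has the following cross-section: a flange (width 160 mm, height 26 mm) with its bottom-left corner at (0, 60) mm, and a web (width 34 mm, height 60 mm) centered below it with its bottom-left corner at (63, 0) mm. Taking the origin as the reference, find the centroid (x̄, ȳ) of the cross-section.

x̄ = 80.00 mm, ȳ = 58.85 mm

web: A = 34 × 60 = 2040.00, centroid at (80.00, 30.00).
flange: A = 160 × 26 = 4160.00, centroid at (80.00, 73.00).
ΣA = 6200.00 mm², ΣAx̄ = 496000.00 mm³, ΣAȳ = 364880.00 mm³.
x̄ = 496000.00/6200.00 = 80.00 mm; ȳ = 364880.00/6200.00 = 58.85 mm.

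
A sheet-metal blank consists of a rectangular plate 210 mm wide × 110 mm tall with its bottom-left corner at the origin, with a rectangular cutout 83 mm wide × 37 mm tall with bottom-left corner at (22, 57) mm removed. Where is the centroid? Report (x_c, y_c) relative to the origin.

x_c = 111.36 mm, y_c = 51.86 mm

plate: A = 210 × 110 = 23100.00, centroid at (105.00, 55.00).
hole: A = −(83 × 37) = -3071.00, centroid at (63.50, 75.50).
ΣA = 20029.00 mm², ΣAx_c = 2230491.50 mm³, ΣAy_c = 1038639.50 mm³.
x_c = 2230491.50/20029.00 = 111.36 mm; y_c = 1038639.50/20029.00 = 51.86 mm.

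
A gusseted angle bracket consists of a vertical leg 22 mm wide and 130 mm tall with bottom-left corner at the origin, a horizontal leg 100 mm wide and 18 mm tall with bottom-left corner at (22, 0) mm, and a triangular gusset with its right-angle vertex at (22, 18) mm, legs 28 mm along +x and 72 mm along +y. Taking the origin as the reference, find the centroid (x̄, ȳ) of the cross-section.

x̄ = 33.99 mm, ȳ = 43.13 mm

vertical leg: A = 22 × 130 = 2860.00, centroid at (11.00, 65.00).
horizontal leg: A = 100 × 18 = 1800.00, centroid at (72.00, 9.00).
gusset: A = ½·28·72 = 1008.00, centroid at (31.33, 42.00).
ΣA = 5668.00 mm²
ΣAx̄ = (2860.00)(11.00) + (1800.00)(72.00) + (1008.00)(31.33) = 192644.00 mm³
ΣAȳ = (2860.00)(65.00) + (1800.00)(9.00) + (1008.00)(42.00) = 244436.00 mm³
x̄ = 192644.00 / 5668.00 = 33.99 mm
ȳ = 244436.00 / 5668.00 = 43.13 mm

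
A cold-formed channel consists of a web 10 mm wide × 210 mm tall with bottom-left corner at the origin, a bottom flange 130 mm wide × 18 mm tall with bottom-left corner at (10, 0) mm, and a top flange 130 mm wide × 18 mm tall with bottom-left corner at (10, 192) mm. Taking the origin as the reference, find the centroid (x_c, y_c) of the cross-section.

x_c = 53.32 mm, y_c = 105.00 mm

web: A = 10 × 210 = 2100.00, centroid at (5.00, 105.00).
bottom flange: A = 130 × 18 = 2340.00, centroid at (75.00, 9.00).
top flange: A = 130 × 18 = 2340.00, centroid at (75.00, 201.00).
ΣA = 6780.00 mm²
ΣAx_c = (2100.00)(5.00) + (2340.00)(75.00) + (2340.00)(75.00) = 361500.00 mm³
ΣAy_c = (2100.00)(105.00) + (2340.00)(9.00) + (2340.00)(201.00) = 711900.00 mm³
x_c = 361500.00 / 6780.00 = 53.32 mm
y_c = 711900.00 / 6780.00 = 105.00 mm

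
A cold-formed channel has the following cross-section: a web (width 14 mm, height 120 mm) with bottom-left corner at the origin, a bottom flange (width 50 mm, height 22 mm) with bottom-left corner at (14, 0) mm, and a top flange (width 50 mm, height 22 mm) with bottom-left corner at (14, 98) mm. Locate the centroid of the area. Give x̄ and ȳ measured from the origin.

x̄ = 25.14 mm, ȳ = 60.00 mm

Part | A | x̄ᵢ | ȳᵢ | A·x̄ᵢ | A·ȳᵢ
web | 1680.00 | 7.00 | 60.00 | 11760.00 | 100800.00
bottom flange | 1100.00 | 39.00 | 11.00 | 42900.00 | 12100.00
top flange | 1100.00 | 39.00 | 109.00 | 42900.00 | 119900.00
Σ | 3880.00 |  |  | 97560.00 | 232800.00
x̄ = 97560.00 / 3880.00 = 25.14 mm
ȳ = 232800.00 / 3880.00 = 60.00 mm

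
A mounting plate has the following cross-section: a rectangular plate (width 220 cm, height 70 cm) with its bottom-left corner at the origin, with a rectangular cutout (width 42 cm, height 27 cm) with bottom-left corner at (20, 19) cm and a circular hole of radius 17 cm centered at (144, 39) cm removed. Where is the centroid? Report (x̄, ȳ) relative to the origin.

x̄ = 113.55 cm, ȳ = 34.94 cm

plate: A = 220 × 70 = 15400.00, centroid at (110.00, 35.00).
hole 1: A = −(42 × 27) = -1134.00, centroid at (41.00, 32.50).
hole 2: A = −π·17² = -907.92, centroid at (144.00, 39.00).
ΣA = 13358.08 cm², ΣAx̄ = 1516765.48 cm³, ΣAȳ = 466736.11 cm³.
x̄ = 1516765.48/13358.08 = 113.55 cm; ȳ = 466736.11/13358.08 = 34.94 cm.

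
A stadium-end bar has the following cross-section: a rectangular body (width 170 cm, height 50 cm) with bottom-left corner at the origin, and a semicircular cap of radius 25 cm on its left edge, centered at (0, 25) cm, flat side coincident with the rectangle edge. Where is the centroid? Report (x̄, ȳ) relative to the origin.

x̄ = 75.10 cm, ȳ = 25.00 cm

rectangular body: A = 170 × 50 = 8500.00, centroid at (85.00, 25.00).
semicircular end: A = ½π·25² = 981.75, centroid at (-10.61, 25.00).
ΣA = 9481.75 cm²
ΣAx̄ = (8500.00)(85.00) + (981.75)(-10.61) = 712083.33 cm³
ΣAȳ = (8500.00)(25.00) + (981.75)(25.00) = 237043.69 cm³
x̄ = 712083.33 / 9481.75 = 75.10 cm
ȳ = 237043.69 / 9481.75 = 25.00 cm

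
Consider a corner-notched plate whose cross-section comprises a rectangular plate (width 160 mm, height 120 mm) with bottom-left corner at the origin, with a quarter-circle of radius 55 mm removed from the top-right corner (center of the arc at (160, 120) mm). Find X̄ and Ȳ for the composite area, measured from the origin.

X̄ = 72.00 mm, Ȳ = 54.82 mm

Part | A | x̄ᵢ | ȳᵢ | A·x̄ᵢ | A·ȳᵢ
plate | 19200.00 | 80.00 | 60.00 | 1536000.00 | 1152000.00
removed quarter-circle | -2375.83 | 136.66 | 96.66 | -324674.38 | -229641.20
Σ | 16824.17 |  |  | 1211325.62 | 922358.80
X̄ = 1211325.62 / 16824.17 = 72.00 mm
Ȳ = 922358.80 / 16824.17 = 54.82 mm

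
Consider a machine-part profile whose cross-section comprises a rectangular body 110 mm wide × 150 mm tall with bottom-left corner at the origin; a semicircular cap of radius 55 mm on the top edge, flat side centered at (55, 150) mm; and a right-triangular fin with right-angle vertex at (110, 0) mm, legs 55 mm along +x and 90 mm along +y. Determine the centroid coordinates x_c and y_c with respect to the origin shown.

rectangular body: A = 110 × 150 = 16500.00, centroid at (55.00, 75.00).
semicircular top: A = ½π·55² = 4751.66, centroid at (55.00, 173.34).
triangular fin: A = ½·55·90 = 2475.00, centroid at (128.33, 30.00).
ΣA = 23726.66 mm², ΣAx_c = 1486466.24 mm³, ΣAy_c = 2135415.50 mm³.
x_c = 1486466.24/23726.66 = 62.65 mm; y_c = 2135415.50/23726.66 = 90.00 mm.

x_c = 62.65 mm, y_c = 90.00 mm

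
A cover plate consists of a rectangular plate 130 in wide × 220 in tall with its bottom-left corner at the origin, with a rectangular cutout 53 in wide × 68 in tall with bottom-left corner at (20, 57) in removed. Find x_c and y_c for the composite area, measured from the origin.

plate: A = 130 × 220 = 28600.00, centroid at (65.00, 110.00).
hole: A = −(53 × 68) = -3604.00, centroid at (46.50, 91.00).
ΣA = 24996.00 in²
ΣAx_c = (28600.00)(65.00) + (-3604.00)(46.50) = 1691414.00 in³
ΣAy_c = (28600.00)(110.00) + (-3604.00)(91.00) = 2818036.00 in³
x_c = 1691414.00 / 24996.00 = 67.67 in
y_c = 2818036.00 / 24996.00 = 112.74 in

x_c = 67.67 in, y_c = 112.74 in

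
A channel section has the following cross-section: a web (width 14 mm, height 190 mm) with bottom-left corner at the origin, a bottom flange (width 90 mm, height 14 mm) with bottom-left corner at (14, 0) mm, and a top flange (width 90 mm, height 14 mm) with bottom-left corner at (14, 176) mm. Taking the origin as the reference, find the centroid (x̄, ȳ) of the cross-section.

x̄ = 32.30 mm, ȳ = 95.00 mm

web: A = 14 × 190 = 2660.00, centroid at (7.00, 95.00).
bottom flange: A = 90 × 14 = 1260.00, centroid at (59.00, 7.00).
top flange: A = 90 × 14 = 1260.00, centroid at (59.00, 183.00).
ΣA = 5180.00 mm², ΣAx̄ = 167300.00 mm³, ΣAȳ = 492100.00 mm³.
x̄ = 167300.00/5180.00 = 32.30 mm; ȳ = 492100.00/5180.00 = 95.00 mm.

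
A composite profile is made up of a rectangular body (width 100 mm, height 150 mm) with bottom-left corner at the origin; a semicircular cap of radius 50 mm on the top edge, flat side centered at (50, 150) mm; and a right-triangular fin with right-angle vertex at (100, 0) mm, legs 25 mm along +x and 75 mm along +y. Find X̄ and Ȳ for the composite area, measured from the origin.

Part | A | x̄ᵢ | ȳᵢ | A·x̄ᵢ | A·ȳᵢ
rectangular body | 15000.00 | 50.00 | 75.00 | 750000.00 | 1125000.00
semicircular top | 3926.99 | 50.00 | 171.22 | 196349.54 | 672381.96
triangular fin | 937.50 | 108.33 | 25.00 | 101562.50 | 23437.50
Σ | 19864.49 |  |  | 1047912.04 | 1820819.46
X̄ = 1047912.04 / 19864.49 = 52.75 mm
Ȳ = 1820819.46 / 19864.49 = 91.66 mm

X̄ = 52.75 mm, Ȳ = 91.66 mm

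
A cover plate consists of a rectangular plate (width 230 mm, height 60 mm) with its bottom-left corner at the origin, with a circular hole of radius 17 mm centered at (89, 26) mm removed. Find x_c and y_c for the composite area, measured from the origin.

Part | A | x̄ᵢ | ȳᵢ | A·x̄ᵢ | A·ȳᵢ
plate | 13800.00 | 115.00 | 30.00 | 1587000.00 | 414000.00
hole | -907.92 | 89.00 | 26.00 | -80804.90 | -23605.93
Σ | 12892.08 |  |  | 1506195.10 | 390394.07
x_c = 1506195.10 / 12892.08 = 116.83 mm
y_c = 390394.07 / 12892.08 = 30.28 mm

x_c = 116.83 mm, y_c = 30.28 mm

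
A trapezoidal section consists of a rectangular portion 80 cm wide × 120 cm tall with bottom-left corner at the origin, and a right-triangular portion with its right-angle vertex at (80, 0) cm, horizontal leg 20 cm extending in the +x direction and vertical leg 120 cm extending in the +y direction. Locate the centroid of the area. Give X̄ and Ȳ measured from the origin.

X̄ = 45.19 cm, Ȳ = 57.78 cm

Part | A | x̄ᵢ | ȳᵢ | A·x̄ᵢ | A·ȳᵢ
rectangular portion | 9600.00 | 40.00 | 60.00 | 384000.00 | 576000.00
triangular portion | 1200.00 | 86.67 | 40.00 | 104000.00 | 48000.00
Σ | 10800.00 |  |  | 488000.00 | 624000.00
X̄ = 488000.00 / 10800.00 = 45.19 cm
Ȳ = 624000.00 / 10800.00 = 57.78 cm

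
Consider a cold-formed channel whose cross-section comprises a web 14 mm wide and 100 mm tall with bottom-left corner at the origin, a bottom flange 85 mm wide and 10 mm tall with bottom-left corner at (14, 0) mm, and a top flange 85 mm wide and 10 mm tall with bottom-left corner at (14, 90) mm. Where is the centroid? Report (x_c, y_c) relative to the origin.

web: A = 14 × 100 = 1400.00, centroid at (7.00, 50.00).
bottom flange: A = 85 × 10 = 850.00, centroid at (56.50, 5.00).
top flange: A = 85 × 10 = 850.00, centroid at (56.50, 95.00).
ΣA = 3100.00 mm², ΣAx_c = 105850.00 mm³, ΣAy_c = 155000.00 mm³.
x_c = 105850.00/3100.00 = 34.15 mm; y_c = 155000.00/3100.00 = 50.00 mm.

x_c = 34.15 mm, y_c = 50.00 mm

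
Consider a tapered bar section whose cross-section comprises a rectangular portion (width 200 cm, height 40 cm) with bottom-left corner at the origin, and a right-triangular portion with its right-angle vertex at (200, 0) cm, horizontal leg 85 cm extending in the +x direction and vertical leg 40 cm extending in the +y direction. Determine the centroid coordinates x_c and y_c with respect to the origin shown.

x_c = 122.49 cm, y_c = 18.83 cm

rectangular portion: A = 200 × 40 = 8000.00, centroid at (100.00, 20.00).
triangular portion: A = ½·85·40 = 1700.00, centroid at (228.33, 13.33).
ΣA = 9700.00 cm², ΣAx_c = 1188166.67 cm³, ΣAy_c = 182666.67 cm³.
x_c = 1188166.67/9700.00 = 122.49 cm; y_c = 182666.67/9700.00 = 18.83 cm.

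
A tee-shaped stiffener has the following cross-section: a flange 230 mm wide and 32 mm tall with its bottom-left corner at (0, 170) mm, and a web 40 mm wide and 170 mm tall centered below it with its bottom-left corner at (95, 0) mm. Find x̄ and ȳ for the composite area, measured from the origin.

x̄ = 115.00 mm, ȳ = 137.50 mm

web: A = 40 × 170 = 6800.00, centroid at (115.00, 85.00).
flange: A = 230 × 32 = 7360.00, centroid at (115.00, 186.00).
ΣA = 14160.00 mm², ΣAx̄ = 1628400.00 mm³, ΣAȳ = 1946960.00 mm³.
x̄ = 1628400.00/14160.00 = 115.00 mm; ȳ = 1946960.00/14160.00 = 137.50 mm.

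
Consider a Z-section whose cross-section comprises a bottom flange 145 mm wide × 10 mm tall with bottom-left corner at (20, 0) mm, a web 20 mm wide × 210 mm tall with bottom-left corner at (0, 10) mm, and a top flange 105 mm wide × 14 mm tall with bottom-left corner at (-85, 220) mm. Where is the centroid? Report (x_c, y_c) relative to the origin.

Part | A | x̄ᵢ | ȳᵢ | A·x̄ᵢ | A·ȳᵢ
bottom flange | 1450.00 | 92.50 | 5.00 | 134125.00 | 7250.00
web | 4200.00 | 10.00 | 115.00 | 42000.00 | 483000.00
top flange | 1470.00 | -32.50 | 227.00 | -47775.00 | 333690.00
Σ | 7120.00 |  |  | 128350.00 | 823940.00
x_c = 128350.00 / 7120.00 = 18.03 mm
y_c = 823940.00 / 7120.00 = 115.72 mm

x_c = 18.03 mm, y_c = 115.72 mm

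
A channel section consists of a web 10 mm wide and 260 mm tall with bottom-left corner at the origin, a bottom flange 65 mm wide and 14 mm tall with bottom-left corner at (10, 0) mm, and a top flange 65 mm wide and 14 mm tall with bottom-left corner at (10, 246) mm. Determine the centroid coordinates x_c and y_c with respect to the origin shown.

x_c = 20.44 mm, y_c = 130.00 mm

web: A = 10 × 260 = 2600.00, centroid at (5.00, 130.00).
bottom flange: A = 65 × 14 = 910.00, centroid at (42.50, 7.00).
top flange: A = 65 × 14 = 910.00, centroid at (42.50, 253.00).
ΣA = 4420.00 mm², ΣAx_c = 90350.00 mm³, ΣAy_c = 574600.00 mm³.
x_c = 90350.00/4420.00 = 20.44 mm; y_c = 574600.00/4420.00 = 130.00 mm.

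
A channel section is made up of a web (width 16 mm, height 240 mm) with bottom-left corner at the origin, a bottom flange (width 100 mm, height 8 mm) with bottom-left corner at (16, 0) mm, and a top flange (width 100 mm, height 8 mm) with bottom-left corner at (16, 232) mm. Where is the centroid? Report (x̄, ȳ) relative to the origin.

web: A = 16 × 240 = 3840.00, centroid at (8.00, 120.00).
bottom flange: A = 100 × 8 = 800.00, centroid at (66.00, 4.00).
top flange: A = 100 × 8 = 800.00, centroid at (66.00, 236.00).
ΣA = 5440.00 mm², ΣAx̄ = 136320.00 mm³, ΣAȳ = 652800.00 mm³.
x̄ = 136320.00/5440.00 = 25.06 mm; ȳ = 652800.00/5440.00 = 120.00 mm.

x̄ = 25.06 mm, ȳ = 120.00 mm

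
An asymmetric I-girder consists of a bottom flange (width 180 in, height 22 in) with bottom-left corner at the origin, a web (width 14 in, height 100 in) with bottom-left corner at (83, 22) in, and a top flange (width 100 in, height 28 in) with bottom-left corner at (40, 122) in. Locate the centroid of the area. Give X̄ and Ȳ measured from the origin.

Part | A | x̄ᵢ | ȳᵢ | A·x̄ᵢ | A·ȳᵢ
bottom flange | 3960.00 | 90.00 | 11.00 | 356400.00 | 43560.00
web | 1400.00 | 90.00 | 72.00 | 126000.00 | 100800.00
top flange | 2800.00 | 90.00 | 136.00 | 252000.00 | 380800.00
Σ | 8160.00 |  |  | 734400.00 | 525160.00
X̄ = 734400.00 / 8160.00 = 90.00 in
Ȳ = 525160.00 / 8160.00 = 64.36 in

X̄ = 90.00 in, Ȳ = 64.36 in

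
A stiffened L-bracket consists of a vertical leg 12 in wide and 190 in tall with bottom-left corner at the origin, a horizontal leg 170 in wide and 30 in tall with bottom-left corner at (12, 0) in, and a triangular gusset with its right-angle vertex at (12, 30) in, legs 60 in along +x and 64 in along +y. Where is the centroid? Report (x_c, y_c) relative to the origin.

x_c = 61.27 in, y_c = 42.11 in

Part | A | x̄ᵢ | ȳᵢ | A·x̄ᵢ | A·ȳᵢ
vertical leg | 2280.00 | 6.00 | 95.00 | 13680.00 | 216600.00
horizontal leg | 5100.00 | 97.00 | 15.00 | 494700.00 | 76500.00
gusset | 1920.00 | 32.00 | 51.33 | 61440.00 | 98560.00
Σ | 9300.00 |  |  | 569820.00 | 391660.00
x_c = 569820.00 / 9300.00 = 61.27 in
y_c = 391660.00 / 9300.00 = 42.11 in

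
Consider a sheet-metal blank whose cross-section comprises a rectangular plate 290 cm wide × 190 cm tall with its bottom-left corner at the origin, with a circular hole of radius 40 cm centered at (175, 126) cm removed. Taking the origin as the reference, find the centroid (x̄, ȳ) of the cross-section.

x̄ = 141.99 cm, ȳ = 91.89 cm

plate: A = 290 × 190 = 55100.00, centroid at (145.00, 95.00).
hole: A = −π·40² = -5026.55, centroid at (175.00, 126.00).
ΣA = 50073.45 cm², ΣAx̄ = 7109854.06 cm³, ΣAȳ = 4601154.92 cm³.
x̄ = 7109854.06/50073.45 = 141.99 cm; ȳ = 4601154.92/50073.45 = 91.89 cm.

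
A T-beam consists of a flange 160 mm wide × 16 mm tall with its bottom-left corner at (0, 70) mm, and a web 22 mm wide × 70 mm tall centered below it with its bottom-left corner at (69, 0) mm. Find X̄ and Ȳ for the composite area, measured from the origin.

X̄ = 80.00 mm, Ȳ = 61.85 mm

web: A = 22 × 70 = 1540.00, centroid at (80.00, 35.00).
flange: A = 160 × 16 = 2560.00, centroid at (80.00, 78.00).
ΣA = 4100.00 mm²
ΣAX̄ = (1540.00)(80.00) + (2560.00)(80.00) = 328000.00 mm³
ΣAȲ = (1540.00)(35.00) + (2560.00)(78.00) = 253580.00 mm³
X̄ = 328000.00 / 4100.00 = 80.00 mm
Ȳ = 253580.00 / 4100.00 = 61.85 mm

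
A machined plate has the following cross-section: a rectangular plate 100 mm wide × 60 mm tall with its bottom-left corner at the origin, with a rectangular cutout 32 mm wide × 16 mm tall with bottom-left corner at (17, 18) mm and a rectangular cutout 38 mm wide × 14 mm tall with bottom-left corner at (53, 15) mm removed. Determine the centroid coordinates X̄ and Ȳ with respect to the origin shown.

X̄ = 49.39 mm, Ȳ = 31.27 mm

Part | A | x̄ᵢ | ȳᵢ | A·x̄ᵢ | A·ȳᵢ
plate | 6000.00 | 50.00 | 30.00 | 300000.00 | 180000.00
hole 1 | -512.00 | 33.00 | 26.00 | -16896.00 | -13312.00
hole 2 | -532.00 | 72.00 | 22.00 | -38304.00 | -11704.00
Σ | 4956.00 |  |  | 244800.00 | 154984.00
X̄ = 244800.00 / 4956.00 = 49.39 mm
Ȳ = 154984.00 / 4956.00 = 31.27 mm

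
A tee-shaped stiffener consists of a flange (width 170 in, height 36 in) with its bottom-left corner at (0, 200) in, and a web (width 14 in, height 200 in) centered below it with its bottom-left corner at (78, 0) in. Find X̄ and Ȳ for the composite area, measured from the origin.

X̄ = 85.00 in, Ȳ = 180.96 in

web: A = 14 × 200 = 2800.00, centroid at (85.00, 100.00).
flange: A = 170 × 36 = 6120.00, centroid at (85.00, 218.00).
ΣA = 8920.00 in²
ΣAX̄ = (2800.00)(85.00) + (6120.00)(85.00) = 758200.00 in³
ΣAȲ = (2800.00)(100.00) + (6120.00)(218.00) = 1614160.00 in³
X̄ = 758200.00 / 8920.00 = 85.00 in
Ȳ = 1614160.00 / 8920.00 = 180.96 in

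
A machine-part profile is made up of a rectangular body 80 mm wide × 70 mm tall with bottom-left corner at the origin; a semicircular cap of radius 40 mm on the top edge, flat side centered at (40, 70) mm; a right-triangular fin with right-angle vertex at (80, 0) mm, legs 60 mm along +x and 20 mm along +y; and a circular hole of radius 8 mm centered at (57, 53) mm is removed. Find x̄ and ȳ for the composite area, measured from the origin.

rectangular body: A = 80 × 70 = 5600.00, centroid at (40.00, 35.00).
semicircular top: A = ½π·40² = 2513.27, centroid at (40.00, 86.98).
triangular fin: A = ½·60·20 = 600.00, centroid at (100.00, 6.67).
hole: A = −π·8² = -201.06, centroid at (57.00, 53.00).
ΣA = 8512.21 mm²
ΣAx̄ = (5600.00)(40.00) + (2513.27)(40.00) + (600.00)(100.00) + (-201.06)(57.00) = 373070.43 mm³
ΣAȳ = (5600.00)(35.00) + (2513.27)(86.98) + (600.00)(6.67) + (-201.06)(53.00) = 407939.57 mm³
x̄ = 373070.43 / 8512.21 = 43.83 mm
ȳ = 407939.57 / 8512.21 = 47.92 mm

x̄ = 43.83 mm, ȳ = 47.92 mm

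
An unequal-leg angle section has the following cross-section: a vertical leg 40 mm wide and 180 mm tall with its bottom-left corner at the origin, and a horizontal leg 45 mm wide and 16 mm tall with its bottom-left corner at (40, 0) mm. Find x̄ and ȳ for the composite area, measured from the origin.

vertical leg: A = 40 × 180 = 7200.00, centroid at (20.00, 90.00).
horizontal leg: A = 45 × 16 = 720.00, centroid at (62.50, 8.00).
ΣA = 7920.00 mm², ΣAx̄ = 189000.00 mm³, ΣAȳ = 653760.00 mm³.
x̄ = 189000.00/7920.00 = 23.86 mm; ȳ = 653760.00/7920.00 = 82.55 mm.

x̄ = 23.86 mm, ȳ = 82.55 mm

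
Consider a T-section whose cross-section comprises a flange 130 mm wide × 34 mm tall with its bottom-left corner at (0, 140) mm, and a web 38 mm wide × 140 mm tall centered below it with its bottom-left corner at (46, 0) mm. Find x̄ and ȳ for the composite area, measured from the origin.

Part | A | x̄ᵢ | ȳᵢ | A·x̄ᵢ | A·ȳᵢ
web | 5320.00 | 65.00 | 70.00 | 345800.00 | 372400.00
flange | 4420.00 | 65.00 | 157.00 | 287300.00 | 693940.00
Σ | 9740.00 |  |  | 633100.00 | 1066340.00
x̄ = 633100.00 / 9740.00 = 65.00 mm
ȳ = 1066340.00 / 9740.00 = 109.48 mm

x̄ = 65.00 mm, ȳ = 109.48 mm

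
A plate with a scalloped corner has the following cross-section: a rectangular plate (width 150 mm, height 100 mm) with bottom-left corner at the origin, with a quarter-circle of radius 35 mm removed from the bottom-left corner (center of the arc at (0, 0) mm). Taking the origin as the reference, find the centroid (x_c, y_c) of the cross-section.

x_c = 79.12 mm, y_c = 52.41 mm

Part | A | x̄ᵢ | ȳᵢ | A·x̄ᵢ | A·ȳᵢ
plate | 15000.00 | 75.00 | 50.00 | 1125000.00 | 750000.00
removed quarter-circle | -962.11 | 14.85 | 14.85 | -14291.67 | -14291.67
Σ | 14037.89 |  |  | 1110708.33 | 735708.33
x_c = 1110708.33 / 14037.89 = 79.12 mm
y_c = 735708.33 / 14037.89 = 52.41 mm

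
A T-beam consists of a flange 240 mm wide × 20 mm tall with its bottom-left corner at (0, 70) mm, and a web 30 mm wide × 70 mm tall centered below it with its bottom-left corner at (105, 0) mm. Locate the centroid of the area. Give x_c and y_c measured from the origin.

x_c = 120.00 mm, y_c = 66.30 mm

Part | A | x̄ᵢ | ȳᵢ | A·x̄ᵢ | A·ȳᵢ
web | 2100.00 | 120.00 | 35.00 | 252000.00 | 73500.00
flange | 4800.00 | 120.00 | 80.00 | 576000.00 | 384000.00
Σ | 6900.00 |  |  | 828000.00 | 457500.00
x_c = 828000.00 / 6900.00 = 120.00 mm
y_c = 457500.00 / 6900.00 = 66.30 mm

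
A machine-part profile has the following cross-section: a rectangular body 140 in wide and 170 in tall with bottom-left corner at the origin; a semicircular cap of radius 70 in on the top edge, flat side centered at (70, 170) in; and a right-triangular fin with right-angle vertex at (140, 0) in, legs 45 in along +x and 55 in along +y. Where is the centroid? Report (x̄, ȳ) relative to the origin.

x̄ = 73.21 in, ȳ = 109.45 in

rectangular body: A = 140 × 170 = 23800.00, centroid at (70.00, 85.00).
semicircular top: A = ½π·70² = 7696.90, centroid at (70.00, 199.71).
triangular fin: A = ½·45·55 = 1237.50, centroid at (155.00, 18.33).
ΣA = 32734.40 in², ΣAx̄ = 2396595.64 in³, ΣAȳ = 3582827.51 in³.
x̄ = 2396595.64/32734.40 = 73.21 in; ȳ = 3582827.51/32734.40 = 109.45 in.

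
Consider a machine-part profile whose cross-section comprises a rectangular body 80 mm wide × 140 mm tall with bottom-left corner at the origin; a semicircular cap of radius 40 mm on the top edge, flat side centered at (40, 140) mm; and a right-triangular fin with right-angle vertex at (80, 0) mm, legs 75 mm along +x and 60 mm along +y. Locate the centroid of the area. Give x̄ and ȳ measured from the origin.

rectangular body: A = 80 × 140 = 11200.00, centroid at (40.00, 70.00).
semicircular top: A = ½π·40² = 2513.27, centroid at (40.00, 156.98).
triangular fin: A = ½·75·60 = 2250.00, centroid at (105.00, 20.00).
ΣA = 15963.27 mm², ΣAx̄ = 784780.96 mm³, ΣAȳ = 1223525.04 mm³.
x̄ = 784780.96/15963.27 = 49.16 mm; ȳ = 1223525.04/15963.27 = 76.65 mm.

x̄ = 49.16 mm, ȳ = 76.65 mm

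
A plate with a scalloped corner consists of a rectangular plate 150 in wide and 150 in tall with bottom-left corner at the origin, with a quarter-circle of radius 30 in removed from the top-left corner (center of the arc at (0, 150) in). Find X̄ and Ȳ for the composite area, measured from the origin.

X̄ = 77.02 in, Ȳ = 72.98 in

Part | A | x̄ᵢ | ȳᵢ | A·x̄ᵢ | A·ȳᵢ
plate | 22500.00 | 75.00 | 75.00 | 1687500.00 | 1687500.00
removed quarter-circle | -706.86 | 12.73 | 137.27 | -9000.00 | -97028.75
Σ | 21793.14 |  |  | 1678500.00 | 1590471.25
X̄ = 1678500.00 / 21793.14 = 77.02 in
Ȳ = 1590471.25 / 21793.14 = 72.98 in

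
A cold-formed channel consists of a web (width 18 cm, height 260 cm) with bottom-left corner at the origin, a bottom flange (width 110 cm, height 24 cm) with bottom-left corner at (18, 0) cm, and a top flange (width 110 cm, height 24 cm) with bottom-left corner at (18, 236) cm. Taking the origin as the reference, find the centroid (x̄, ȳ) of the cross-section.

web: A = 18 × 260 = 4680.00, centroid at (9.00, 130.00).
bottom flange: A = 110 × 24 = 2640.00, centroid at (73.00, 12.00).
top flange: A = 110 × 24 = 2640.00, centroid at (73.00, 248.00).
ΣA = 9960.00 cm²
ΣAx̄ = (4680.00)(9.00) + (2640.00)(73.00) + (2640.00)(73.00) = 427560.00 cm³
ΣAȳ = (4680.00)(130.00) + (2640.00)(12.00) + (2640.00)(248.00) = 1294800.00 cm³
x̄ = 427560.00 / 9960.00 = 42.93 cm
ȳ = 1294800.00 / 9960.00 = 130.00 cm

x̄ = 42.93 cm, ȳ = 130.00 cm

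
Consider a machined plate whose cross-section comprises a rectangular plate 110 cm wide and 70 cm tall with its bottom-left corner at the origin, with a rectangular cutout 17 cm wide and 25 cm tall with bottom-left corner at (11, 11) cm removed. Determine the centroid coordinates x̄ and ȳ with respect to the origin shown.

x̄ = 57.07 cm, ȳ = 35.67 cm

plate: A = 110 × 70 = 7700.00, centroid at (55.00, 35.00).
hole: A = −(17 × 25) = -425.00, centroid at (19.50, 23.50).
ΣA = 7275.00 cm², ΣAx̄ = 415212.50 cm³, ΣAȳ = 259512.50 cm³.
x̄ = 415212.50/7275.00 = 57.07 cm; ȳ = 259512.50/7275.00 = 35.67 cm.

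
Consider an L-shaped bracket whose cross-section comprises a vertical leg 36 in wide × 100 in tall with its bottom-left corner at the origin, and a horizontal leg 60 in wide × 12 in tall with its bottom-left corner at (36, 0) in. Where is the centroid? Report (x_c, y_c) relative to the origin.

Part | A | x̄ᵢ | ȳᵢ | A·x̄ᵢ | A·ȳᵢ
vertical leg | 3600.00 | 18.00 | 50.00 | 64800.00 | 180000.00
horizontal leg | 720.00 | 66.00 | 6.00 | 47520.00 | 4320.00
Σ | 4320.00 |  |  | 112320.00 | 184320.00
x_c = 112320.00 / 4320.00 = 26.00 in
y_c = 184320.00 / 4320.00 = 42.67 in

x_c = 26.00 in, y_c = 42.67 in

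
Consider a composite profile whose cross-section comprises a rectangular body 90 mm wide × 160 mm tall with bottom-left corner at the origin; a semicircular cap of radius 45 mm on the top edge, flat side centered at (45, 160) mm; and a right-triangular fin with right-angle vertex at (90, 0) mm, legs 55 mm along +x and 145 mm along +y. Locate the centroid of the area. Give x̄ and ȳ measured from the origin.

Part | A | x̄ᵢ | ȳᵢ | A·x̄ᵢ | A·ȳᵢ
rectangular body | 14400.00 | 45.00 | 80.00 | 648000.00 | 1152000.00
semicircular top | 3180.86 | 45.00 | 179.10 | 143138.82 | 569688.01
triangular fin | 3987.50 | 108.33 | 48.33 | 431979.17 | 192729.17
Σ | 21568.36 |  |  | 1223117.98 | 1914417.18
x̄ = 1223117.98 / 21568.36 = 56.71 mm
ȳ = 1914417.18 / 21568.36 = 88.76 mm

x̄ = 56.71 mm, ȳ = 88.76 mm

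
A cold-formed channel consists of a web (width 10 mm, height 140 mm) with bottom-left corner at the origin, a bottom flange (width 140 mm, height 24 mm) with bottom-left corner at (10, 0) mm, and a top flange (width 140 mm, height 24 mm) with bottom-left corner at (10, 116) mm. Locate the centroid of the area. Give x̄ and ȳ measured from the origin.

x̄ = 67.07 mm, ȳ = 70.00 mm

Part | A | x̄ᵢ | ȳᵢ | A·x̄ᵢ | A·ȳᵢ
web | 1400.00 | 5.00 | 70.00 | 7000.00 | 98000.00
bottom flange | 3360.00 | 80.00 | 12.00 | 268800.00 | 40320.00
top flange | 3360.00 | 80.00 | 128.00 | 268800.00 | 430080.00
Σ | 8120.00 |  |  | 544600.00 | 568400.00
x̄ = 544600.00 / 8120.00 = 67.07 mm
ȳ = 568400.00 / 8120.00 = 70.00 mm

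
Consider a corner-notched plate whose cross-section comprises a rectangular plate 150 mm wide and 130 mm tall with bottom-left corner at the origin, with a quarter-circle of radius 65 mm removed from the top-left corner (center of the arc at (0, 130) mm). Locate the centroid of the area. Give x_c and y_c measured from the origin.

x_c = 84.72 mm, y_c = 57.33 mm

plate: A = 150 × 130 = 19500.00, centroid at (75.00, 65.00).
removed quarter-circle: A = −¼π·65² = -3318.31, centroid at (27.59, 102.41).
ΣA = 16181.69 mm²
ΣAx_c = (19500.00)(75.00) + (-3318.31)(27.59) = 1370958.33 mm³
ΣAy_c = (19500.00)(65.00) + (-3318.31)(102.41) = 927661.73 mm³
x_c = 1370958.33 / 16181.69 = 84.72 mm
y_c = 927661.73 / 16181.69 = 57.33 mm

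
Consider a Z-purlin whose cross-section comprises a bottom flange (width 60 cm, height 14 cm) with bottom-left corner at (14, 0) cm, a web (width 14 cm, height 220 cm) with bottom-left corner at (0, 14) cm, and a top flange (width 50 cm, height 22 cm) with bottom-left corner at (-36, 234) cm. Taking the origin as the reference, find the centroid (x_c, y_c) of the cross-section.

bottom flange: A = 60 × 14 = 840.00, centroid at (44.00, 7.00).
web: A = 14 × 220 = 3080.00, centroid at (7.00, 124.00).
top flange: A = 50 × 22 = 1100.00, centroid at (-11.00, 245.00).
ΣA = 5020.00 cm²
ΣAx_c = (840.00)(44.00) + (3080.00)(7.00) + (1100.00)(-11.00) = 46420.00 cm³
ΣAy_c = (840.00)(7.00) + (3080.00)(124.00) + (1100.00)(245.00) = 657300.00 cm³
x_c = 46420.00 / 5020.00 = 9.25 cm
y_c = 657300.00 / 5020.00 = 130.94 cm

x_c = 9.25 cm, y_c = 130.94 cm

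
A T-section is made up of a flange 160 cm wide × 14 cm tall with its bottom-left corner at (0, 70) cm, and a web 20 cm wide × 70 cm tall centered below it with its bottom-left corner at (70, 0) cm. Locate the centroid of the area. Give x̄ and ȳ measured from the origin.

web: A = 20 × 70 = 1400.00, centroid at (80.00, 35.00).
flange: A = 160 × 14 = 2240.00, centroid at (80.00, 77.00).
ΣA = 3640.00 cm², ΣAx̄ = 291200.00 cm³, ΣAȳ = 221480.00 cm³.
x̄ = 291200.00/3640.00 = 80.00 cm; ȳ = 221480.00/3640.00 = 60.85 cm.

x̄ = 80.00 cm, ȳ = 60.85 cm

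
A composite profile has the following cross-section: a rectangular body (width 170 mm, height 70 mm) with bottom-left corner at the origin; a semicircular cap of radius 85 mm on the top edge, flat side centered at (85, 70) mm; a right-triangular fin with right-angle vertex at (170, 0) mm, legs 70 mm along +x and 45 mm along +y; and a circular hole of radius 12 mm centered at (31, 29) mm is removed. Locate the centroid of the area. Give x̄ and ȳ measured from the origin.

x̄ = 93.00 mm, ȳ = 66.92 mm

rectangular body: A = 170 × 70 = 11900.00, centroid at (85.00, 35.00).
semicircular top: A = ½π·85² = 11349.00, centroid at (85.00, 106.08).
triangular fin: A = ½·70·45 = 1575.00, centroid at (193.33, 15.00).
hole: A = −π·12² = -452.39, centroid at (31.00, 29.00).
ΣA = 24371.61 mm², ΣAx̄ = 2266641.22 mm³, ΣAȳ = 1630852.62 mm³.
x̄ = 2266641.22/24371.61 = 93.00 mm; ȳ = 1630852.62/24371.61 = 66.92 mm.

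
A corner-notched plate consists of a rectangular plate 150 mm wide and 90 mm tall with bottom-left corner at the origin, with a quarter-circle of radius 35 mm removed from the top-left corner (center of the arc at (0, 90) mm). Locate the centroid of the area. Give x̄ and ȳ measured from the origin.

plate: A = 150 × 90 = 13500.00, centroid at (75.00, 45.00).
removed quarter-circle: A = −¼π·35² = -962.11, centroid at (14.85, 75.15).
ΣA = 12537.89 mm², ΣAx̄ = 998208.33 mm³, ΣAȳ = 535201.52 mm³.
x̄ = 998208.33/12537.89 = 79.62 mm; ȳ = 535201.52/12537.89 = 42.69 mm.

x̄ = 79.62 mm, ȳ = 42.69 mm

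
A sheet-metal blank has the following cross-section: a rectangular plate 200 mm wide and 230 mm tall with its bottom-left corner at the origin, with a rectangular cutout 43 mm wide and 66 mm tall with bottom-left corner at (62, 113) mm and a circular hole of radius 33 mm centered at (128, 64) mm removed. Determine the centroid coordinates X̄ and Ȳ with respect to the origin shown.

X̄ = 98.77 mm, Ȳ = 117.18 mm

Part | A | x̄ᵢ | ȳᵢ | A·x̄ᵢ | A·ȳᵢ
plate | 46000.00 | 100.00 | 115.00 | 4600000.00 | 5290000.00
hole 1 | -2838.00 | 83.50 | 146.00 | -236973.00 | -414348.00
hole 2 | -3421.19 | 128.00 | 64.00 | -437912.88 | -218956.44
Σ | 39740.81 |  |  | 3925114.12 | 4656695.56
X̄ = 3925114.12 / 39740.81 = 98.77 mm
Ȳ = 4656695.56 / 39740.81 = 117.18 mm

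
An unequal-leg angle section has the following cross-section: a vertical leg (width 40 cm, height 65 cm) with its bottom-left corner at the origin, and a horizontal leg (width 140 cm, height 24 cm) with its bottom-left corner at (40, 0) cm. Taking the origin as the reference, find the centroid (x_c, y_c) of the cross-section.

vertical leg: A = 40 × 65 = 2600.00, centroid at (20.00, 32.50).
horizontal leg: A = 140 × 24 = 3360.00, centroid at (110.00, 12.00).
ΣA = 5960.00 cm², ΣAx_c = 421600.00 cm³, ΣAy_c = 124820.00 cm³.
x_c = 421600.00/5960.00 = 70.74 cm; y_c = 124820.00/5960.00 = 20.94 cm.

x_c = 70.74 cm, y_c = 20.94 cm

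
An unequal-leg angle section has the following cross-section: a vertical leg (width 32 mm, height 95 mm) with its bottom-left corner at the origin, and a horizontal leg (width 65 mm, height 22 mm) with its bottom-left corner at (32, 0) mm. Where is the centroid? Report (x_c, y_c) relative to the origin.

x_c = 31.52 mm, y_c = 35.82 mm

Part | A | x̄ᵢ | ȳᵢ | A·x̄ᵢ | A·ȳᵢ
vertical leg | 3040.00 | 16.00 | 47.50 | 48640.00 | 144400.00
horizontal leg | 1430.00 | 64.50 | 11.00 | 92235.00 | 15730.00
Σ | 4470.00 |  |  | 140875.00 | 160130.00
x_c = 140875.00 / 4470.00 = 31.52 mm
y_c = 160130.00 / 4470.00 = 35.82 mm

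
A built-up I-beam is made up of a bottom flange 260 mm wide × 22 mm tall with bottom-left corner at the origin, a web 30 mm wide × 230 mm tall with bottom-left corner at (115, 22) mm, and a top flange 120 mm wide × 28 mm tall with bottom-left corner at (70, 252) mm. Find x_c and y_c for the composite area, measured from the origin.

bottom flange: A = 260 × 22 = 5720.00, centroid at (130.00, 11.00).
web: A = 30 × 230 = 6900.00, centroid at (130.00, 137.00).
top flange: A = 120 × 28 = 3360.00, centroid at (130.00, 266.00).
ΣA = 15980.00 mm², ΣAx_c = 2077400.00 mm³, ΣAy_c = 1901980.00 mm³.
x_c = 2077400.00/15980.00 = 130.00 mm; y_c = 1901980.00/15980.00 = 119.02 mm.

x_c = 130.00 mm, y_c = 119.02 mm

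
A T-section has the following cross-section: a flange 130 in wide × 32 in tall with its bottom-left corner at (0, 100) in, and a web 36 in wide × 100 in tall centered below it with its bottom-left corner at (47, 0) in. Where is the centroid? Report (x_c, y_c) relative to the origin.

web: A = 36 × 100 = 3600.00, centroid at (65.00, 50.00).
flange: A = 130 × 32 = 4160.00, centroid at (65.00, 116.00).
ΣA = 7760.00 in², ΣAx_c = 504400.00 in³, ΣAy_c = 662560.00 in³.
x_c = 504400.00/7760.00 = 65.00 in; y_c = 662560.00/7760.00 = 85.38 in.

x_c = 65.00 in, y_c = 85.38 in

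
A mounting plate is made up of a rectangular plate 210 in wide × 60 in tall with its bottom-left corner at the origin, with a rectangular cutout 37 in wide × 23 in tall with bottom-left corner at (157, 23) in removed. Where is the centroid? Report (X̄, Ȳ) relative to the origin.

Part | A | x̄ᵢ | ȳᵢ | A·x̄ᵢ | A·ȳᵢ
plate | 12600.00 | 105.00 | 30.00 | 1323000.00 | 378000.00
hole | -851.00 | 175.50 | 34.50 | -149350.50 | -29359.50
Σ | 11749.00 |  |  | 1173649.50 | 348640.50
X̄ = 1173649.50 / 11749.00 = 99.89 in
Ȳ = 348640.50 / 11749.00 = 29.67 in

X̄ = 99.89 in, Ȳ = 29.67 in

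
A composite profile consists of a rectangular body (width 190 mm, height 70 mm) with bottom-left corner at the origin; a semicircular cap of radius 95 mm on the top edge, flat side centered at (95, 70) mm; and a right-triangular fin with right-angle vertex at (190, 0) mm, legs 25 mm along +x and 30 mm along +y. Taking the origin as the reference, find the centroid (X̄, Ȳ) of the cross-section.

X̄ = 96.39 mm, Ȳ = 73.00 mm

rectangular body: A = 190 × 70 = 13300.00, centroid at (95.00, 35.00).
semicircular top: A = ½π·95² = 14176.44, centroid at (95.00, 110.32).
triangular fin: A = ½·25·30 = 375.00, centroid at (198.33, 10.00).
ΣA = 27851.44 mm²
ΣAX̄ = (13300.00)(95.00) + (14176.44)(95.00) + (375.00)(198.33) = 2684636.50 mm³
ΣAȲ = (13300.00)(35.00) + (14176.44)(110.32) + (375.00)(10.00) = 2033183.91 mm³
X̄ = 2684636.50 / 27851.44 = 96.39 mm
Ȳ = 2033183.91 / 27851.44 = 73.00 mm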